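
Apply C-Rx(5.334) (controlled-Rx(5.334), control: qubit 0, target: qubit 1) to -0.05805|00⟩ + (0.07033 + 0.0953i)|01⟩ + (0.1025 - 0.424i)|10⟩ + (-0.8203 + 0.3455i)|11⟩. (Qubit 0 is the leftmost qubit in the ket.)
-0.05805|00⟩ + (0.07033 + 0.0953i)|01⟩ + (0.06671 + 0.752i)|10⟩ + (0.5359 - 0.3542i)|11⟩

C-Rx(5.334) leaves the control-|0⟩ kets |00⟩, |01⟩ unchanged and applies Rx(5.334) to qubit 1 on the control-|1⟩ pair (|10⟩, |11⟩).
Rx(5.334) = [[cos(θ/2), −i·sin(θ/2)], [−i·sin(θ/2), cos(θ/2)]]; θ = 5.334, cos(θ/2) ≈ -0.889479, sin(θ/2) ≈ 0.456976.
With a = amp(|10⟩) = (0.1025 - 0.424i) and b = amp(|11⟩) = (-0.8203 + 0.3455i):
new amp(|10⟩) = (-0.889479)·a + (-0.456976i)·b = (0.06671 + 0.752i)
new amp(|11⟩) = (-0.456976i)·a + (-0.889479)·b = (0.5359 - 0.3542i)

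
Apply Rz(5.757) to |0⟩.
(-0.9656 - 0.2601i)|0⟩

Rz(5.757) = [[e^(−iθ/2), 0], [0, e^(iθ/2)]] with e^(±iθ/2) = cos(θ/2) ± i·sin(θ/2); θ = 5.757, cos(θ/2) ≈ -0.96559, sin(θ/2) ≈ 0.260068.
With a = amp(|0⟩) = 1 and b = amp(|1⟩) = 0:
new amp(|0⟩) = (-0.96559 - 0.260068i)·a = (-0.9656 - 0.2601i)
new amp(|1⟩) = (-0.96559 + 0.260068i)·b = 0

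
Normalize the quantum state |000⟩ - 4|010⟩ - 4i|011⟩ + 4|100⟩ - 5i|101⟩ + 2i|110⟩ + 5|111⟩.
0.09853|000⟩ - 0.3941|010⟩ - 0.3941i|011⟩ + 0.3941|100⟩ - 0.4927i|101⟩ + 0.1971i|110⟩ + 0.4927|111⟩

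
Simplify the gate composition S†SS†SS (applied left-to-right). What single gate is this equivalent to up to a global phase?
S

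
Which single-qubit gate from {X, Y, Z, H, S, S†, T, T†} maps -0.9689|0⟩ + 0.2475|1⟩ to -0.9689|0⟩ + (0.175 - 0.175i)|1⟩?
T†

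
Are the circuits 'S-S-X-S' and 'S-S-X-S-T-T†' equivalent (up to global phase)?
Yes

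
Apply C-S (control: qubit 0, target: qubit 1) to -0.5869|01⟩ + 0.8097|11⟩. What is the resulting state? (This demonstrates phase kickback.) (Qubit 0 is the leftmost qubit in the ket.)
-0.5869|01⟩ + 0.8097i|11⟩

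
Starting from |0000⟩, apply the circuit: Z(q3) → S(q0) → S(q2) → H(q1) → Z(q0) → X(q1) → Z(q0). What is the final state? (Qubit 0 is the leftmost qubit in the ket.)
1/√2|0000⟩ + 1/√2|0100⟩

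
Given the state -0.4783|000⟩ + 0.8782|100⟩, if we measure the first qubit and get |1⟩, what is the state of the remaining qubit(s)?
|00⟩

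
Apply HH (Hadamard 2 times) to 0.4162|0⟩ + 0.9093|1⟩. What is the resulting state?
0.4162|0⟩ + 0.9093|1⟩

H² = I, so an even number of Hadamards cancels: H^2 = I and the state is unchanged.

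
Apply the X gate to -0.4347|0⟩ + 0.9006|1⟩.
0.9006|0⟩ - 0.4347|1⟩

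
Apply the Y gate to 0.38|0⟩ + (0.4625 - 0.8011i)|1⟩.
(-0.8011 - 0.4625i)|0⟩ + 0.38i|1⟩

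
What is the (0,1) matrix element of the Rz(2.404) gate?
0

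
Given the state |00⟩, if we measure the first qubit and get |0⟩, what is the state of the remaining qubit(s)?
|0⟩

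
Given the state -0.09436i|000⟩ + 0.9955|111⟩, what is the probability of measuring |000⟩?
0.008904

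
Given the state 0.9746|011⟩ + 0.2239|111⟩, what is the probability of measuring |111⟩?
0.05013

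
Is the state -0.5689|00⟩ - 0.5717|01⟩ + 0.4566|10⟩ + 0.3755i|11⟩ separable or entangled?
Entangled

Writing the state as a|00⟩ + b|01⟩ + c|10⟩ + d|11⟩, it is a product state iff ad − bc = 0.
Here (a, b, c, d) = (-0.5689, -0.5717, 0.4566, 0.3755i): ad − bc = (-0.5689)(0.3755i) − (-0.5717)(0.4566) = (0.261 - 0.2136i) ≠ 0, so the state is entangled.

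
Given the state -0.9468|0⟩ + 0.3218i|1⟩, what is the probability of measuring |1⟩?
0.1036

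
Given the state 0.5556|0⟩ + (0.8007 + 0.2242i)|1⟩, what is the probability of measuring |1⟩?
0.6914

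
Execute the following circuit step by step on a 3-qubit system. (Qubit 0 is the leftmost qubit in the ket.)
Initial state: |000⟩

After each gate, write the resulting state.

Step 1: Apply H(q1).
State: 1/√2|000⟩ + 1/√2|010⟩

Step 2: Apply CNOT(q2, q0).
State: 1/√2|000⟩ + 1/√2|010⟩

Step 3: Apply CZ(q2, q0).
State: 1/√2|000⟩ + 1/√2|010⟩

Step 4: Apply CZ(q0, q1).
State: 1/√2|000⟩ + 1/√2|010⟩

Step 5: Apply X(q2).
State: 1/√2|001⟩ + 1/√2|011⟩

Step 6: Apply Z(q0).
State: 1/√2|001⟩ + 1/√2|011⟩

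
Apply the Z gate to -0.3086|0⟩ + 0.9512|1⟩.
-0.3086|0⟩ - 0.9512|1⟩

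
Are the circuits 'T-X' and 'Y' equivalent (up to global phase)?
No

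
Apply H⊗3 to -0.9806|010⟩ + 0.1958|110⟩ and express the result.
-0.2775|000⟩ - 0.2775|001⟩ + 0.2775|010⟩ + 0.2775|011⟩ - 0.4159|100⟩ - 0.4159|101⟩ + 0.4159|110⟩ + 0.4159|111⟩

H⊗3 gives amp(|y⟩) = (1/2√2) Σ_x (−1)^(x·y) amp(|x⟩), where x·y is the number of positions in which both x and y have a 1.
|000⟩: (-0.9806 + 0.1958)/(2√2) = -0.2775
|001⟩: (-0.9806 + 0.1958)/(2√2) = -0.2775
|010⟩: (0.9806 - 0.1958)/(2√2) = 0.2775
|011⟩: (0.9806 - 0.1958)/(2√2) = 0.2775
|100⟩: (-0.9806 - 0.1958)/(2√2) = -0.4159
|101⟩: (-0.9806 - 0.1958)/(2√2) = -0.4159
|110⟩: (0.9806 + 0.1958)/(2√2) = 0.4159
|111⟩: (0.9806 + 0.1958)/(2√2) = 0.4159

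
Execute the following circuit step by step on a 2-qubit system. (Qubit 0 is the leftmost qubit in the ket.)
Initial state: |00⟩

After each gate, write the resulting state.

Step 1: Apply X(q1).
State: |01⟩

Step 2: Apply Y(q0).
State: i|11⟩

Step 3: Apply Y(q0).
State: |01⟩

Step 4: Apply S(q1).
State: i|01⟩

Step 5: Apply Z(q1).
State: -i|01⟩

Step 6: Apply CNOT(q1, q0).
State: -i|11⟩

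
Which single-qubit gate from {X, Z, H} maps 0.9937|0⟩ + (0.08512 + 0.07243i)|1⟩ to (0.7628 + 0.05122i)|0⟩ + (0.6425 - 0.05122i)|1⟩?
H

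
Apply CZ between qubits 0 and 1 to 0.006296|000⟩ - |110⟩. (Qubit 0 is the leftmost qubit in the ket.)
0.006296|000⟩ + |110⟩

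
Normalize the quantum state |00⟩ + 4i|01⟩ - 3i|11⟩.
0.1961|00⟩ + 0.7845i|01⟩ - 0.5883i|11⟩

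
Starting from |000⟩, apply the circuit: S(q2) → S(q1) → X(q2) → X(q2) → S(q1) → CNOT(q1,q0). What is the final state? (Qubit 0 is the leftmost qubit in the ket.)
|000⟩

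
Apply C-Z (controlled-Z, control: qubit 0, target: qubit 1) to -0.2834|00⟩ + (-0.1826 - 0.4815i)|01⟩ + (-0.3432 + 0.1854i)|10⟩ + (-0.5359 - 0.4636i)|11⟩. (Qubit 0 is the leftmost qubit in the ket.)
-0.2834|00⟩ + (-0.1826 - 0.4815i)|01⟩ + (-0.3432 + 0.1854i)|10⟩ + (0.5359 + 0.4636i)|11⟩

C-Z leaves the control-|0⟩ kets |00⟩, |01⟩ unchanged and applies Z to qubit 1 on the control-|1⟩ pair (|10⟩, |11⟩).
Z = [[1, 0], [0, -1]].
With a = amp(|10⟩) = (-0.3432 + 0.1854i) and b = amp(|11⟩) = (-0.5359 - 0.4636i):
new amp(|10⟩) = (1)·a = (-0.3432 + 0.1854i)
new amp(|11⟩) = (-1)·b = (0.5359 + 0.4636i)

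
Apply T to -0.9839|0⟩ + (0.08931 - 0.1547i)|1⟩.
-0.9839|0⟩ + (0.1725 - 0.04624i)|1⟩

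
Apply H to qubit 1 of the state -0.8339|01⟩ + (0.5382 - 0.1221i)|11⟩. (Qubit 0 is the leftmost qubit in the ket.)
-0.5897|00⟩ + 0.5897|01⟩ + (0.3806 - 0.08634i)|10⟩ + (-0.3806 + 0.08634i)|11⟩

H on qubit 1 mixes each pair of kets that differ only in qubit 1: amplitudes (a, b) of (|…0…⟩, |…1…⟩) become ((a + b)/√2, (a − b)/√2). Kets absent from the input have amplitude 0.
(|00⟩, |01⟩): (a, b) = (0, -0.8339) → (-0.5897, 0.5897)
(|10⟩, |11⟩): (a, b) = (0, (0.5382 - 0.1221i)) → ((0.3806 - 0.08634i), (-0.3806 + 0.08634i))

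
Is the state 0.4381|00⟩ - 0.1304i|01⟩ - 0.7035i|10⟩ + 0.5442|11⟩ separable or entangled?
Entangled

Writing the state as a|00⟩ + b|01⟩ + c|10⟩ + d|11⟩, it is a product state iff ad − bc = 0.
Here (a, b, c, d) = (0.4381, -0.1304i, -0.7035i, 0.5442): ad − bc = (0.4381)(0.5442) − (-0.1304i)(-0.7035i) = 0.3302 ≠ 0, so the state is entangled.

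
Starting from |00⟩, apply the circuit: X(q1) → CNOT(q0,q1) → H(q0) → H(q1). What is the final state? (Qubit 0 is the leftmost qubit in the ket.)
1/2|00⟩ - 1/2|01⟩ + 1/2|10⟩ - 1/2|11⟩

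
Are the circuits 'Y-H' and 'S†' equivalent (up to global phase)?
No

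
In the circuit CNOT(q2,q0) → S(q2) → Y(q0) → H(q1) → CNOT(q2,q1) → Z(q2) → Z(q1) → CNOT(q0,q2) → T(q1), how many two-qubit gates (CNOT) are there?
3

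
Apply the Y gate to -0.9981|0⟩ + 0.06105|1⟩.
-0.06105i|0⟩ - 0.9981i|1⟩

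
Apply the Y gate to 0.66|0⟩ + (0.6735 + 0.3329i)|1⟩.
(0.3329 - 0.6735i)|0⟩ + 0.66i|1⟩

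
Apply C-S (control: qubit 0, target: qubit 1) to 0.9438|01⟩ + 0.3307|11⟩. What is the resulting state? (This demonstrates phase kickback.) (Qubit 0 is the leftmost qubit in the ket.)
0.9438|01⟩ + 0.3307i|11⟩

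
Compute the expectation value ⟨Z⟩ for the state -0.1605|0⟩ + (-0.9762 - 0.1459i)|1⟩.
-0.9485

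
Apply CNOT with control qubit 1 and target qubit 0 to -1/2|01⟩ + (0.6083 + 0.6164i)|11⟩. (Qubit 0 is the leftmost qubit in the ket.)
(0.6083 + 0.6164i)|01⟩ - 1/2|11⟩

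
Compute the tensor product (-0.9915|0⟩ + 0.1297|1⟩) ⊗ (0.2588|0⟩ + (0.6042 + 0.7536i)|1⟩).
-0.2566|00⟩ + (-0.5991 - 0.7472i)|01⟩ + 0.03357|10⟩ + (0.07836 + 0.09774i)|11⟩

amp(|b₁b₂…⟩) = product of the factor amplitudes for bits b₁, b₂, …; only kets whose every factor amplitude is nonzero survive.
|00⟩: (-0.9915)(0.2588) = -0.2566
|01⟩: (-0.9915)(0.6042 + 0.7536i) = (-0.5991 - 0.7472i)
|10⟩: (0.1297)(0.2588) = 0.03357
|11⟩: (0.1297)(0.6042 + 0.7536i) = (0.07836 + 0.09774i)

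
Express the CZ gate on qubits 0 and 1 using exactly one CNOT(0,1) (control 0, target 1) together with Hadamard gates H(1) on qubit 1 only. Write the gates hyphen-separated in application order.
H(1)-CNOT(0,1)-H(1)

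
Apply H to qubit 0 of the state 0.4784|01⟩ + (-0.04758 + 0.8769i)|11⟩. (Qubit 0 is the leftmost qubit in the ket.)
(0.3046 + 0.6201i)|01⟩ + (0.3719 - 0.6201i)|11⟩

H on qubit 0 mixes each pair of kets that differ only in qubit 0: amplitudes (a, b) of (|…0…⟩, |…1…⟩) become ((a + b)/√2, (a − b)/√2). Kets absent from the input have amplitude 0.
(|01⟩, |11⟩): (a, b) = (0.4784, (-0.04758 + 0.8769i)) → ((0.3046 + 0.6201i), (0.3719 - 0.6201i))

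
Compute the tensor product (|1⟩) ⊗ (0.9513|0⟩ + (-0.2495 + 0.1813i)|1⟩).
0.9513|10⟩ + (-0.2495 + 0.1813i)|11⟩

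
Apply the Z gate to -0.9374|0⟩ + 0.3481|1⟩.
-0.9374|0⟩ - 0.3481|1⟩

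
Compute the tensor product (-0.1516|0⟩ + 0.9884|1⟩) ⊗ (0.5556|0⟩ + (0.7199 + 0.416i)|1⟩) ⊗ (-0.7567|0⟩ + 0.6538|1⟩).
0.06374|000⟩ - 0.05507|001⟩ + (0.08258 + 0.04772i)|010⟩ + (-0.07135 - 0.04123i)|011⟩ - 0.4155|100⟩ + 0.359|101⟩ + (-0.5384 - 0.3111i)|110⟩ + (0.4652 + 0.2688i)|111⟩

amp(|b₁b₂…⟩) = product of the factor amplitudes for bits b₁, b₂, …; only kets whose every factor amplitude is nonzero survive.
|000⟩: (-0.1516)(0.5556)(-0.7567) = 0.06374
|001⟩: (-0.1516)(0.5556)(0.6538) = -0.05507
|010⟩: (-0.1516)(0.7199 + 0.416i)(-0.7567) = (0.08258 + 0.04772i)
|011⟩: (-0.1516)(0.7199 + 0.416i)(0.6538) = (-0.07135 - 0.04123i)
|100⟩: (0.9884)(0.5556)(-0.7567) = -0.4155
|101⟩: (0.9884)(0.5556)(0.6538) = 0.359
|110⟩: (0.9884)(0.7199 + 0.416i)(-0.7567) = (-0.5384 - 0.3111i)
|111⟩: (0.9884)(0.7199 + 0.416i)(0.6538) = (0.4652 + 0.2688i)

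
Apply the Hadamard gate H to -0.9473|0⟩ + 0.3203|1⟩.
-0.4434|0⟩ - 0.8963|1⟩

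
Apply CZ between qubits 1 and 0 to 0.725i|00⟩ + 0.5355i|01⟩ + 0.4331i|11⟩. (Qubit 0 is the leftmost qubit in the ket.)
0.725i|00⟩ + 0.5355i|01⟩ - 0.4331i|11⟩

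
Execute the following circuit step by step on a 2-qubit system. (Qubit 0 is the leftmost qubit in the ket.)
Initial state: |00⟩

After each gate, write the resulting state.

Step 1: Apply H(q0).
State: 1/√2|00⟩ + 1/√2|10⟩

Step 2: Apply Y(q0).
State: -(1/√2)i|00⟩ + (1/√2)i|10⟩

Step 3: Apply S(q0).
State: -(1/√2)i|00⟩ - 1/√2|10⟩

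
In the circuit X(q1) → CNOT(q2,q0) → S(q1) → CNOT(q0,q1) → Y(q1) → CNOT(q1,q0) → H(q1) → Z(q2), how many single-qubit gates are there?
5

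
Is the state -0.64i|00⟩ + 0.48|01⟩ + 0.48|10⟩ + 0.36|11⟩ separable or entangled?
Entangled

Writing the state as a|00⟩ + b|01⟩ + c|10⟩ + d|11⟩, it is a product state iff ad − bc = 0.
Here (a, b, c, d) = (-0.64i, 0.48, 0.48, 0.36): ad − bc = (-0.64i)(0.36) − (0.48)(0.48) = (-0.2304 - 0.2304i) ≠ 0, so the state is entangled.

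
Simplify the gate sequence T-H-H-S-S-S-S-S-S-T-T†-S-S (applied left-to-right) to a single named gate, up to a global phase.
T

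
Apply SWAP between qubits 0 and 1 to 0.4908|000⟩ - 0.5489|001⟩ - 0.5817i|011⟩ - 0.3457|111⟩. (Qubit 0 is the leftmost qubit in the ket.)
0.4908|000⟩ - 0.5489|001⟩ - 0.5817i|101⟩ - 0.3457|111⟩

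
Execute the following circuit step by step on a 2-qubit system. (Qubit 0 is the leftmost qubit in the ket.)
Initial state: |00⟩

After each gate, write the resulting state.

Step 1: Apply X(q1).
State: |01⟩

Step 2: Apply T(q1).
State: (1/√2 + (1/√2)i)|01⟩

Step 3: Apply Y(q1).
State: (1/√2 - (1/√2)i)|00⟩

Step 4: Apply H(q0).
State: (1/2 - (1/2)i)|00⟩ + (1/2 - (1/2)i)|10⟩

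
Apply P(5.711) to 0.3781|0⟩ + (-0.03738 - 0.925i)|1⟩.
0.3781|0⟩ + (-0.5323 - 0.7574i)|1⟩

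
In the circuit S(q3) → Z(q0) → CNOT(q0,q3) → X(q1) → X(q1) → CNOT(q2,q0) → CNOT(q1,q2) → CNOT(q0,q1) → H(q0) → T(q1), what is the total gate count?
10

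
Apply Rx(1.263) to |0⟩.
0.8071|0⟩ - 0.5904i|1⟩

Rx(1.263) = [[cos(θ/2), −i·sin(θ/2)], [−i·sin(θ/2), cos(θ/2)]]; θ = 1.263, cos(θ/2) ≈ 0.807143, sin(θ/2) ≈ 0.590356.
With a = amp(|0⟩) = 1 and b = amp(|1⟩) = 0:
new amp(|0⟩) = (0.807143)·a + (-0.590356i)·b = 0.8071
new amp(|1⟩) = (-0.590356i)·a + (0.807143)·b = -0.5904i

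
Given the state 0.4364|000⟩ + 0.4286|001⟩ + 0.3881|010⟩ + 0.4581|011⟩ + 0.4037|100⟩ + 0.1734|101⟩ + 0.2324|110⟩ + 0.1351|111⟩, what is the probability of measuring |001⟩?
0.1837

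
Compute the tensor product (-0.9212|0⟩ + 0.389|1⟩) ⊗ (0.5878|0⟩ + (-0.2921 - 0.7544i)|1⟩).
-0.5415|00⟩ + (0.2691 + 0.695i)|01⟩ + 0.2287|10⟩ + (-0.1136 - 0.2935i)|11⟩

amp(|b₁b₂…⟩) = product of the factor amplitudes for bits b₁, b₂, …; only kets whose every factor amplitude is nonzero survive.
|00⟩: (-0.9212)(0.5878) = -0.5415
|01⟩: (-0.9212)(-0.2921 - 0.7544i) = (0.2691 + 0.695i)
|10⟩: (0.389)(0.5878) = 0.2287
|11⟩: (0.389)(-0.2921 - 0.7544i) = (-0.1136 - 0.2935i)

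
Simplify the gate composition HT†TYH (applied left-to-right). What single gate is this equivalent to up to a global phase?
Y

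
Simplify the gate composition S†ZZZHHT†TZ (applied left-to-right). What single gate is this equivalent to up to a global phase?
S†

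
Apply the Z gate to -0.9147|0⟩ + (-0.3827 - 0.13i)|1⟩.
-0.9147|0⟩ + (0.3827 + 0.13i)|1⟩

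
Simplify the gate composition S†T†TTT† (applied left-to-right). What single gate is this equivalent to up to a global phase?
S†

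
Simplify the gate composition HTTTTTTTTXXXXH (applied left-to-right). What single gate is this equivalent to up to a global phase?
I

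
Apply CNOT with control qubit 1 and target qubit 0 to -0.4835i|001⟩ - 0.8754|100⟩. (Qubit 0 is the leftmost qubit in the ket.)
-0.4835i|001⟩ - 0.8754|100⟩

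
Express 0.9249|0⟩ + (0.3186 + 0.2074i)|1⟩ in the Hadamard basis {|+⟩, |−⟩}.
(0.8793 + 0.1467i)|+⟩ + (0.4287 - 0.1467i)|−⟩

With |ψ⟩ = α|0⟩ + β|1⟩, the Hadamard-basis coefficients are ⟨+|ψ⟩ = (α + β)/√2 and ⟨−|ψ⟩ = (α − β)/√2.
Here α = 0.9249, β = (0.3186 + 0.2074i): (α + β)/√2 = (0.8793 + 0.1467i), (α − β)/√2 = (0.4287 - 0.1467i).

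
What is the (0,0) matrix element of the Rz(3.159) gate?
(-0.008704 - i)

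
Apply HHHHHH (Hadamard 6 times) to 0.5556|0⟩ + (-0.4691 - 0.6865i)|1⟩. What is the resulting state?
0.5556|0⟩ + (-0.4691 - 0.6865i)|1⟩

H² = I, so an even number of Hadamards cancels: H^6 = I and the state is unchanged.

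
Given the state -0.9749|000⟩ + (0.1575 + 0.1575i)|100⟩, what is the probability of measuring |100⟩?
0.04961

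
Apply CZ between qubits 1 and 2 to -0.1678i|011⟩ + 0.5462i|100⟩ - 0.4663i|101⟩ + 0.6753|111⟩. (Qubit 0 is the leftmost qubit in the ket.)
0.1678i|011⟩ + 0.5462i|100⟩ - 0.4663i|101⟩ - 0.6753|111⟩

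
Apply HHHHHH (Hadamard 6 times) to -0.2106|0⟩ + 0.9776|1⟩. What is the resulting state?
-0.2106|0⟩ + 0.9776|1⟩

H² = I, so an even number of Hadamards cancels: H^6 = I and the state is unchanged.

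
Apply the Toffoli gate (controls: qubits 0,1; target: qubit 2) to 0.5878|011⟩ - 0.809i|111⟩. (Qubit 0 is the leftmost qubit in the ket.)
0.5878|011⟩ - 0.809i|110⟩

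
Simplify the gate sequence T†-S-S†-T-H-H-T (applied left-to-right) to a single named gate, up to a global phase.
T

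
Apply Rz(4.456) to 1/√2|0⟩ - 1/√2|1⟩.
(-0.432 - 0.5598i)|0⟩ + (0.432 - 0.5598i)|1⟩

Rz(4.456) = [[e^(−iθ/2), 0], [0, e^(iθ/2)]] with e^(±iθ/2) = cos(θ/2) ± i·sin(θ/2); θ = 4.456, cos(θ/2) ≈ -0.610905, sin(θ/2) ≈ 0.791704.
With a = amp(|0⟩) = 1/√2 and b = amp(|1⟩) = -1/√2:
new amp(|0⟩) = (-0.610905 - 0.791704i)·a = (-0.432 - 0.5598i)
new amp(|1⟩) = (-0.610905 + 0.791704i)·b = (0.432 - 0.5598i)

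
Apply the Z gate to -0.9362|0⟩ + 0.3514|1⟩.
-0.9362|0⟩ - 0.3514|1⟩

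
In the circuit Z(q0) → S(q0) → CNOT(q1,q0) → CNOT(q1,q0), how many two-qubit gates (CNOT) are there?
2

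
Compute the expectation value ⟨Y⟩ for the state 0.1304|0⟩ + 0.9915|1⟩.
0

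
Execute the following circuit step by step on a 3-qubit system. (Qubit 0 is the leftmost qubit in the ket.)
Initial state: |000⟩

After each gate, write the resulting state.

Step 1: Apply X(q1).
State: |010⟩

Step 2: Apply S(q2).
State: |010⟩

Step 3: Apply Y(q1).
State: -i|000⟩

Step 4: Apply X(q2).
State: -i|001⟩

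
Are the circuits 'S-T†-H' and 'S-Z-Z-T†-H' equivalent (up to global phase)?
Yes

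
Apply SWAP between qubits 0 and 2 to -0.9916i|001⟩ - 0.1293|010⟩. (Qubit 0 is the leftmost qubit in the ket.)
-0.1293|010⟩ - 0.9916i|100⟩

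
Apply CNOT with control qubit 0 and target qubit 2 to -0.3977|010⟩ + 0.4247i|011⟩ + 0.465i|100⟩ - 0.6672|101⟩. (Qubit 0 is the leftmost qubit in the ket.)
-0.3977|010⟩ + 0.4247i|011⟩ - 0.6672|100⟩ + 0.465i|101⟩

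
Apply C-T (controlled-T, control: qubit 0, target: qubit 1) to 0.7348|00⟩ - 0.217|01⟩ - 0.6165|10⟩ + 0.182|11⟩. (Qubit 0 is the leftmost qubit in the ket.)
0.7348|00⟩ - 0.217|01⟩ - 0.6165|10⟩ + (0.1287 + 0.1287i)|11⟩

C-T leaves the control-|0⟩ kets |00⟩, |01⟩ unchanged and applies T to qubit 1 on the control-|1⟩ pair (|10⟩, |11⟩).
T = [[1, 0], [0, (1/√2 + (1/√2)i)]].
With a = amp(|10⟩) = -0.6165 and b = amp(|11⟩) = 0.182:
new amp(|10⟩) = (1)·a = -0.6165
new amp(|11⟩) = (1/√2 + (1/√2)i)·b = (0.1287 + 0.1287i)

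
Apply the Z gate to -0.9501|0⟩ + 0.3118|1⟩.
-0.9501|0⟩ - 0.3118|1⟩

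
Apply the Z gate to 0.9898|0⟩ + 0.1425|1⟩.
0.9898|0⟩ - 0.1425|1⟩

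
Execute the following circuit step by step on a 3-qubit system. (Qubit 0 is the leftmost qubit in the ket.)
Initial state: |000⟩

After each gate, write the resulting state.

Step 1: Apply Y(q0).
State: i|100⟩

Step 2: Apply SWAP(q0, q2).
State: i|001⟩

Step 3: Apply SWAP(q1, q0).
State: i|001⟩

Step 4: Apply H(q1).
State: (1/√2)i|001⟩ + (1/√2)i|011⟩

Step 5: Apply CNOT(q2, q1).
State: (1/√2)i|001⟩ + (1/√2)i|011⟩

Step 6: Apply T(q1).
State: (1/√2)i|001⟩ + (-1/2 + (1/2)i)|011⟩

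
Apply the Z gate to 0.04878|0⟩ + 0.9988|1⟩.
0.04878|0⟩ - 0.9988|1⟩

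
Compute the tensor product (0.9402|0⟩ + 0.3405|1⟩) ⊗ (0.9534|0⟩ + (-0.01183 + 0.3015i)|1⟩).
0.8964|00⟩ + (-0.01112 + 0.2835i)|01⟩ + 0.3246|10⟩ + (-0.004028 + 0.1027i)|11⟩

amp(|b₁b₂…⟩) = product of the factor amplitudes for bits b₁, b₂, …; only kets whose every factor amplitude is nonzero survive.
|00⟩: (0.9402)(0.9534) = 0.8964
|01⟩: (0.9402)(-0.01183 + 0.3015i) = (-0.01112 + 0.2835i)
|10⟩: (0.3405)(0.9534) = 0.3246
|11⟩: (0.3405)(-0.01183 + 0.3015i) = (-0.004028 + 0.1027i)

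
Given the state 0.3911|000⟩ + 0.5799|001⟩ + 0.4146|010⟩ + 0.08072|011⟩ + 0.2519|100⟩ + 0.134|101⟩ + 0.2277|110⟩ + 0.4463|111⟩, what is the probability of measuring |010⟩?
0.1719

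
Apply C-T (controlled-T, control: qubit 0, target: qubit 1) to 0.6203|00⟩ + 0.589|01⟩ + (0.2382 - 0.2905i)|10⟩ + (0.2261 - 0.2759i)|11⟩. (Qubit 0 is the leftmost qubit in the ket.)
0.6203|00⟩ + 0.589|01⟩ + (0.2382 - 0.2905i)|10⟩ + (0.355 - 0.03521i)|11⟩

C-T leaves the control-|0⟩ kets |00⟩, |01⟩ unchanged and applies T to qubit 1 on the control-|1⟩ pair (|10⟩, |11⟩).
T = [[1, 0], [0, (1/√2 + (1/√2)i)]].
With a = amp(|10⟩) = (0.2382 - 0.2905i) and b = amp(|11⟩) = (0.2261 - 0.2759i):
new amp(|10⟩) = (1)·a = (0.2382 - 0.2905i)
new amp(|11⟩) = (1/√2 + (1/√2)i)·b = (0.355 - 0.03521i)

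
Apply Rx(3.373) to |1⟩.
-0.9933i|0⟩ - 0.1154|1⟩

Rx(3.373) = [[cos(θ/2), −i·sin(θ/2)], [−i·sin(θ/2), cos(θ/2)]]; θ = 3.373, cos(θ/2) ≈ -0.115446, sin(θ/2) ≈ 0.993314.
With a = amp(|0⟩) = 0 and b = amp(|1⟩) = 1:
new amp(|0⟩) = (-0.115446)·a + (-0.993314i)·b = -0.9933i
new amp(|1⟩) = (-0.993314i)·a + (-0.115446)·b = -0.1154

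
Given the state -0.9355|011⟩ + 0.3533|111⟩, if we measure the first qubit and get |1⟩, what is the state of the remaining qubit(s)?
|11⟩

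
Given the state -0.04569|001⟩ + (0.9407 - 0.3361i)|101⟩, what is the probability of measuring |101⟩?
0.9979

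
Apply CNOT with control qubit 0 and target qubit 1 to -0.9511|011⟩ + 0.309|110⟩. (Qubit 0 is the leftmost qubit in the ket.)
-0.9511|011⟩ + 0.309|100⟩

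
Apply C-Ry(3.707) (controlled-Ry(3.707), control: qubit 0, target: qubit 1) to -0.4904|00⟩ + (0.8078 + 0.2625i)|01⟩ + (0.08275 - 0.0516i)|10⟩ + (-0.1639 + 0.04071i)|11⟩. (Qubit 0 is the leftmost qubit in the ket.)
-0.4904|00⟩ + (0.8078 + 0.2625i)|01⟩ + (0.1343 - 0.0247i)|10⟩ + (0.1252 - 0.06091i)|11⟩

C-Ry(3.707) leaves the control-|0⟩ kets |00⟩, |01⟩ unchanged and applies Ry(3.707) to qubit 1 on the control-|1⟩ pair (|10⟩, |11⟩).
Ry(3.707) = [[cos(θ/2), −sin(θ/2)], [sin(θ/2), cos(θ/2)]]; θ = 3.707, cos(θ/2) ≈ -0.278953, sin(θ/2) ≈ 0.960305.
With a = amp(|10⟩) = (0.08275 - 0.0516i) and b = amp(|11⟩) = (-0.1639 + 0.04071i):
new amp(|10⟩) = (-0.278953)·a + (-0.960305)·b = (0.1343 - 0.0247i)
new amp(|11⟩) = (0.960305)·a + (-0.278953)·b = (0.1252 - 0.06091i)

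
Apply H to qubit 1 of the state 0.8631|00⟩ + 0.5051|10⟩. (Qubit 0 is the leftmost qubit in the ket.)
0.6103|00⟩ + 0.6103|01⟩ + 0.3572|10⟩ + 0.3572|11⟩

H on qubit 1 mixes each pair of kets that differ only in qubit 1: amplitudes (a, b) of (|…0…⟩, |…1…⟩) become ((a + b)/√2, (a − b)/√2). Kets absent from the input have amplitude 0.
(|00⟩, |01⟩): (a, b) = (0.8631, 0) → (0.6103, 0.6103)
(|10⟩, |11⟩): (a, b) = (0.5051, 0) → (0.3572, 0.3572)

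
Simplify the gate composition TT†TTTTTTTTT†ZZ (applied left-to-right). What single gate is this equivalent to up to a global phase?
T†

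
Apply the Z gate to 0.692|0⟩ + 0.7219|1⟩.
0.692|0⟩ - 0.7219|1⟩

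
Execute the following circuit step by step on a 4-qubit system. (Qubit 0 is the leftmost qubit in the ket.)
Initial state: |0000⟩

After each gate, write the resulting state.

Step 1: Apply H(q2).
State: 1/√2|0000⟩ + 1/√2|0010⟩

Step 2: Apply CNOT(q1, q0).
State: 1/√2|0000⟩ + 1/√2|0010⟩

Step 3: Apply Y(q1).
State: (1/√2)i|0100⟩ + (1/√2)i|0110⟩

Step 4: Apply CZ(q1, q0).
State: (1/√2)i|0100⟩ + (1/√2)i|0110⟩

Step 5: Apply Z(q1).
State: -(1/√2)i|0100⟩ - (1/√2)i|0110⟩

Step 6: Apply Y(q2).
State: -1/√2|0100⟩ + 1/√2|0110⟩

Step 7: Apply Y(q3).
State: -(1/√2)i|0101⟩ + (1/√2)i|0111⟩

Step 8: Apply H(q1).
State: -(1/2)i|0001⟩ + (1/2)i|0011⟩ + (1/2)i|0101⟩ - (1/2)i|0111⟩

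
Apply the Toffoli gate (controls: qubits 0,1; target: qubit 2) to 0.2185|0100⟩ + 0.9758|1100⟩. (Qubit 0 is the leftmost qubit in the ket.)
0.2185|0100⟩ + 0.9758|1110⟩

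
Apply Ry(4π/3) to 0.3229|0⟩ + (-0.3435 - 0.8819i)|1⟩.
(0.136 + 0.7637i)|0⟩ + (0.4514 + 0.441i)|1⟩

Ry(4π/3) = [[cos(θ/2), −sin(θ/2)], [sin(θ/2), cos(θ/2)]]; θ = 4π/3, cos(θ/2) ≈ -0.5, sin(θ/2) ≈ 0.866025.
With a = amp(|0⟩) = 0.3229 and b = amp(|1⟩) = (-0.3435 - 0.8819i):
new amp(|0⟩) = (-0.5)·a + (-0.866025)·b = (0.136 + 0.7637i)
new amp(|1⟩) = (0.866025)·a + (-0.5)·b = (0.4514 + 0.441i)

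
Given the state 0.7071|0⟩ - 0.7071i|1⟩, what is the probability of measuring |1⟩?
0.5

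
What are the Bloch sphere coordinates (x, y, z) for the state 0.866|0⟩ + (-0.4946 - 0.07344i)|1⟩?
(-0.8566, -0.1272, 0.4999)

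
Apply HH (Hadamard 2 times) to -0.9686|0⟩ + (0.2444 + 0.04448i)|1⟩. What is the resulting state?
-0.9686|0⟩ + (0.2444 + 0.04448i)|1⟩

H² = I, so an even number of Hadamards cancels: H^2 = I and the state is unchanged.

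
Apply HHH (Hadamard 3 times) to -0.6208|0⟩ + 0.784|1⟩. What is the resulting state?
0.1154|0⟩ - 0.9933|1⟩

H² = I, so H^3 = H: a single Hadamard. With (a, b) = (-0.6208, 0.784), H gives ((a + b)/√2, (a − b)/√2) = (0.1154, -0.9933).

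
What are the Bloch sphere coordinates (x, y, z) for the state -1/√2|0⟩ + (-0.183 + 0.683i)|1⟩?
(0.2588, -0.9659, 0.000022)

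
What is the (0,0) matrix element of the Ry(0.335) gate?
0.986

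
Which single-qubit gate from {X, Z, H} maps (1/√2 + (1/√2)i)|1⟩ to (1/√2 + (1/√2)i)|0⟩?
X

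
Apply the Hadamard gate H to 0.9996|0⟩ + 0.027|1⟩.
0.7259|0⟩ + 0.6877|1⟩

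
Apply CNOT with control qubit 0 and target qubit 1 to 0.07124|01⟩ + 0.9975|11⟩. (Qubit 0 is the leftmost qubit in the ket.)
0.07124|01⟩ + 0.9975|10⟩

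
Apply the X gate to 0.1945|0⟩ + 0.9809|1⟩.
0.9809|0⟩ + 0.1945|1⟩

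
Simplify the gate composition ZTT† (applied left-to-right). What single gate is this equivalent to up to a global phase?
Z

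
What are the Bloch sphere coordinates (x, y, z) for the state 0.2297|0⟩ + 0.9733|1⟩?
(0.4471, 0, -0.8946)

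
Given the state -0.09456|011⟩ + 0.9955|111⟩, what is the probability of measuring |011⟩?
0.008942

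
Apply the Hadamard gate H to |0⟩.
1/√2|0⟩ + 1/√2|1⟩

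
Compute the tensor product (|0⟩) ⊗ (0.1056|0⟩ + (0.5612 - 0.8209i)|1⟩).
0.1056|00⟩ + (0.5612 - 0.8209i)|01⟩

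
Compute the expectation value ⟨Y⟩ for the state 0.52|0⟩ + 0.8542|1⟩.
0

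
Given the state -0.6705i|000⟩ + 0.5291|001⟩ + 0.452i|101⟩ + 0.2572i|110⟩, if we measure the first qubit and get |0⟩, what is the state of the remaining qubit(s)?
-0.785i|00⟩ + 0.6195|01⟩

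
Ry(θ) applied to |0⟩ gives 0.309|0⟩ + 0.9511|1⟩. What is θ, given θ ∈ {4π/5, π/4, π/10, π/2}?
4π/5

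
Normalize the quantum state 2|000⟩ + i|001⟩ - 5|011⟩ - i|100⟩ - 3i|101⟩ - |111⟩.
0.3123|000⟩ + 0.1562i|001⟩ - 0.7809|011⟩ - 0.1562i|100⟩ - 0.4685i|101⟩ - 0.1562|111⟩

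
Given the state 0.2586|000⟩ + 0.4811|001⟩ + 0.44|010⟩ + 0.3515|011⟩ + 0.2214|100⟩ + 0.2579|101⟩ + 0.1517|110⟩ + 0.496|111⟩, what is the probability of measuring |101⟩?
0.06651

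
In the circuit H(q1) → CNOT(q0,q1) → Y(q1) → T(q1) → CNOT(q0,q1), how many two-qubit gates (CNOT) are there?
2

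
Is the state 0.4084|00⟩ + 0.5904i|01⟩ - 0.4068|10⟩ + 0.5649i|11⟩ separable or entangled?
Entangled

Writing the state as a|00⟩ + b|01⟩ + c|10⟩ + d|11⟩, it is a product state iff ad − bc = 0.
Here (a, b, c, d) = (0.4084, 0.5904i, -0.4068, 0.5649i): ad − bc = (0.4084)(0.5649i) − (0.5904i)(-0.4068) = 0.4709i ≠ 0, so the state is entangled.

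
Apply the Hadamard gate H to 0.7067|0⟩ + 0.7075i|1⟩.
(0.4997 + 0.5003i)|0⟩ + (0.4997 - 0.5003i)|1⟩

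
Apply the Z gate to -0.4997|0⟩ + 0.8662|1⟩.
-0.4997|0⟩ - 0.8662|1⟩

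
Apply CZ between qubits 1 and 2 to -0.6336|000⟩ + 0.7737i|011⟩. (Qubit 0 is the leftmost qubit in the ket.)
-0.6336|000⟩ - 0.7737i|011⟩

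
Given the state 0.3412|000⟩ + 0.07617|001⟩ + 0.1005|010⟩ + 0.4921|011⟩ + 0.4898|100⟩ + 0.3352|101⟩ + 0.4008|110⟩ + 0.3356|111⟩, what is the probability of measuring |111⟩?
0.1126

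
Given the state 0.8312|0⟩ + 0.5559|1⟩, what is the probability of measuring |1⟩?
0.309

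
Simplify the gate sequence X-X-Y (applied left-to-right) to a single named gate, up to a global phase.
Y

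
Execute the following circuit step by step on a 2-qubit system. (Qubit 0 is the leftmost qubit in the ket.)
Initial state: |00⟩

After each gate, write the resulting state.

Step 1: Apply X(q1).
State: |01⟩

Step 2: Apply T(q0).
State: |01⟩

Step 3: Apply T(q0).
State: |01⟩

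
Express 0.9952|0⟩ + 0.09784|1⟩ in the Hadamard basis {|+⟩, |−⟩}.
0.7729|+⟩ + 0.6345|−⟩

With |ψ⟩ = α|0⟩ + β|1⟩, the Hadamard-basis coefficients are ⟨+|ψ⟩ = (α + β)/√2 and ⟨−|ψ⟩ = (α − β)/√2.
Here α = 0.9952, β = 0.09784: (α + β)/√2 = 0.7729, (α − β)/√2 = 0.6345.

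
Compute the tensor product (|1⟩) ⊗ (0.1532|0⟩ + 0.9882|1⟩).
0.1532|10⟩ + 0.9882|11⟩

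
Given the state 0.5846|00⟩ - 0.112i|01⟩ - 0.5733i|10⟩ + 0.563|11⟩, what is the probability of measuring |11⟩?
0.317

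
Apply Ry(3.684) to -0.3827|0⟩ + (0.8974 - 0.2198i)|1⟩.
(-0.7621 + 0.2118i)|0⟩ + (-0.6091 + 0.05888i)|1⟩

Ry(3.684) = [[cos(θ/2), −sin(θ/2)], [sin(θ/2), cos(θ/2)]]; θ = 3.684, cos(θ/2) ≈ -0.267891, sin(θ/2) ≈ 0.963449.
With a = amp(|0⟩) = -0.3827 and b = amp(|1⟩) = (0.8974 - 0.2198i):
new amp(|0⟩) = (-0.267891)·a + (-0.963449)·b = (-0.7621 + 0.2118i)
new amp(|1⟩) = (0.963449)·a + (-0.267891)·b = (-0.6091 + 0.05888i)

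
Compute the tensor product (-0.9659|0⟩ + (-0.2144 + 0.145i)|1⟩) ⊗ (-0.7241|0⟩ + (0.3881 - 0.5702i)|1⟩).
0.6994|00⟩ + (-0.3749 + 0.5508i)|01⟩ + (0.1552 - 0.105i)|10⟩ + (-0.0005296 + 0.1785i)|11⟩

amp(|b₁b₂…⟩) = product of the factor amplitudes for bits b₁, b₂, …; only kets whose every factor amplitude is nonzero survive.
|00⟩: (-0.9659)(-0.7241) = 0.6994
|01⟩: (-0.9659)(0.3881 - 0.5702i) = (-0.3749 + 0.5508i)
|10⟩: (-0.2144 + 0.145i)(-0.7241) = (0.1552 - 0.105i)
|11⟩: (-0.2144 + 0.145i)(0.3881 - 0.5702i) = (-0.0005296 + 0.1785i)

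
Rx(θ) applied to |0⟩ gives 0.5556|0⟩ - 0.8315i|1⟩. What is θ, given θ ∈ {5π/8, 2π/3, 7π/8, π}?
5π/8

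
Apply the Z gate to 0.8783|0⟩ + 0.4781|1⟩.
0.8783|0⟩ - 0.4781|1⟩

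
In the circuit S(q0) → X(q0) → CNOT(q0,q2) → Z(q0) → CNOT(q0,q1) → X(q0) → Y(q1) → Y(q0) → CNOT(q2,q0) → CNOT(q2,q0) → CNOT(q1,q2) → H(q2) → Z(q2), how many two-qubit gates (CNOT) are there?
5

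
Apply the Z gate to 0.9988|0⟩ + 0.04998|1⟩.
0.9988|0⟩ - 0.04998|1⟩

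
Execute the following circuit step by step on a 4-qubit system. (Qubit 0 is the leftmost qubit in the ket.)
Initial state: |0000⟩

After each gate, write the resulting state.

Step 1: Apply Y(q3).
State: i|0001⟩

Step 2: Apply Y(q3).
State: |0000⟩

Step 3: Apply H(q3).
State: 1/√2|0000⟩ + 1/√2|0001⟩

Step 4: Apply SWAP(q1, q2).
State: 1/√2|0000⟩ + 1/√2|0001⟩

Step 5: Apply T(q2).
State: 1/√2|0000⟩ + 1/√2|0001⟩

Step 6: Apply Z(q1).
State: 1/√2|0000⟩ + 1/√2|0001⟩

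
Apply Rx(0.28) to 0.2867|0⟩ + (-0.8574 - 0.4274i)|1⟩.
(0.2243 + 0.1196i)|0⟩ + (-0.849 - 0.4632i)|1⟩

Rx(0.28) = [[cos(θ/2), −i·sin(θ/2)], [−i·sin(θ/2), cos(θ/2)]]; θ = 0.28, cos(θ/2) ≈ 0.990216, sin(θ/2) ≈ 0.139543.
With a = amp(|0⟩) = 0.2867 and b = amp(|1⟩) = (-0.8574 - 0.4274i):
new amp(|0⟩) = (0.990216)·a + (-0.139543i)·b = (0.2243 + 0.1196i)
new amp(|1⟩) = (-0.139543i)·a + (0.990216)·b = (-0.849 - 0.4632i)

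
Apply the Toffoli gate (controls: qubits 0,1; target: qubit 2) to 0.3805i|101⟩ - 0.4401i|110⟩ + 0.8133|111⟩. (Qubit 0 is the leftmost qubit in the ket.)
0.3805i|101⟩ + 0.8133|110⟩ - 0.4401i|111⟩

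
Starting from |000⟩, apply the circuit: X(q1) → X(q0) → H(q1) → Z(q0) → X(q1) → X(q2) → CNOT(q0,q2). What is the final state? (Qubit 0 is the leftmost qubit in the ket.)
1/√2|100⟩ - 1/√2|110⟩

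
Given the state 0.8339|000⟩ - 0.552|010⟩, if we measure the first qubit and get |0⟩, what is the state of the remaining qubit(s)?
0.8339|00⟩ - 0.552|10⟩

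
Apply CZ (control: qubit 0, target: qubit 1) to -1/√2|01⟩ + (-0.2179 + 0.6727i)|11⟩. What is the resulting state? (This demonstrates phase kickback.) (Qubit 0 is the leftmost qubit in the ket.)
-1/√2|01⟩ + (0.2179 - 0.6727i)|11⟩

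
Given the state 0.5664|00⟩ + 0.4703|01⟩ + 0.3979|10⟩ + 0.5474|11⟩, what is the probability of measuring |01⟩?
0.2212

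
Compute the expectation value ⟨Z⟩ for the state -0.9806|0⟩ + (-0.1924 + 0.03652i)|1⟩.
0.9232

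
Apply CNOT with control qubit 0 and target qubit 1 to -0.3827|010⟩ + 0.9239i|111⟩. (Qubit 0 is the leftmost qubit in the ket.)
-0.3827|010⟩ + 0.9239i|101⟩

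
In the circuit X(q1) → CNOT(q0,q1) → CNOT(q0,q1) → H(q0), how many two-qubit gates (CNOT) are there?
2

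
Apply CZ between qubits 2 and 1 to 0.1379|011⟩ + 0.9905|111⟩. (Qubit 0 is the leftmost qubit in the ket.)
-0.1379|011⟩ - 0.9905|111⟩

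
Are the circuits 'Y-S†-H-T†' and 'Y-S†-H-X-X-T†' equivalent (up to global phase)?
Yes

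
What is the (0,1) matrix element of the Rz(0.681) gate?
0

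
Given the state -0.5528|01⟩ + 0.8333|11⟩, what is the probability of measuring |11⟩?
0.6944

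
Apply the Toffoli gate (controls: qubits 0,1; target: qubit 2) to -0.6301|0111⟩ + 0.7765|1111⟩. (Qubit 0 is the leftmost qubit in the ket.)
-0.6301|0111⟩ + 0.7765|1101⟩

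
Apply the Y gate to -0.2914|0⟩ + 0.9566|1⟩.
-0.9566i|0⟩ - 0.2914i|1⟩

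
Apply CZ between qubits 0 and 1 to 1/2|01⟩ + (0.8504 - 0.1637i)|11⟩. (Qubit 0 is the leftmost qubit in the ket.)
1/2|01⟩ + (-0.8504 + 0.1637i)|11⟩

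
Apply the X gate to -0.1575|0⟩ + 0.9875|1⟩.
0.9875|0⟩ - 0.1575|1⟩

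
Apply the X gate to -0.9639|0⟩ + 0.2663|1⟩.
0.2663|0⟩ - 0.9639|1⟩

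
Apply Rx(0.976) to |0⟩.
0.8833|0⟩ - 0.4689i|1⟩

Rx(0.976) = [[cos(θ/2), −i·sin(θ/2)], [−i·sin(θ/2), cos(θ/2)]]; θ = 0.976, cos(θ/2) ≈ 0.883272, sin(θ/2) ≈ 0.46886.
With a = amp(|0⟩) = 1 and b = amp(|1⟩) = 0:
new amp(|0⟩) = (0.883272)·a + (-0.46886i)·b = 0.8833
new amp(|1⟩) = (-0.46886i)·a + (0.883272)·b = -0.4689i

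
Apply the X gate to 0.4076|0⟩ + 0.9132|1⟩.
0.9132|0⟩ + 0.4076|1⟩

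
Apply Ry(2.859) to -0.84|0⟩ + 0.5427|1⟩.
-0.6556|0⟩ - 0.7552|1⟩

Ry(2.859) = [[cos(θ/2), −sin(θ/2)], [sin(θ/2), cos(θ/2)]]; θ = 2.859, cos(θ/2) ≈ 0.140827, sin(θ/2) ≈ 0.990034.
With a = amp(|0⟩) = -0.84 and b = amp(|1⟩) = 0.5427:
new amp(|0⟩) = (0.140827)·a + (-0.990034)·b = -0.6556
new amp(|1⟩) = (0.990034)·a + (0.140827)·b = -0.7552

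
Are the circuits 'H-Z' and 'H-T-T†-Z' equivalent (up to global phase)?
Yes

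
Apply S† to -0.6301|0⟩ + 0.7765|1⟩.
-0.6301|0⟩ - 0.7765i|1⟩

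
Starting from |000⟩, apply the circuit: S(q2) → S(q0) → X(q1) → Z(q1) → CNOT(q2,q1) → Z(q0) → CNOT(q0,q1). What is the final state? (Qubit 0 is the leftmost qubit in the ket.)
-|010⟩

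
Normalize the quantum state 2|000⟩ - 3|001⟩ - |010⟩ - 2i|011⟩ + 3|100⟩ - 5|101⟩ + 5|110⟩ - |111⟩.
0.2265|000⟩ - 0.3397|001⟩ - 0.1132|010⟩ - 0.2265i|011⟩ + 0.3397|100⟩ - 0.5661|101⟩ + 0.5661|110⟩ - 0.1132|111⟩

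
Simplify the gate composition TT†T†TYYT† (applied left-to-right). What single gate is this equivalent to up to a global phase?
T†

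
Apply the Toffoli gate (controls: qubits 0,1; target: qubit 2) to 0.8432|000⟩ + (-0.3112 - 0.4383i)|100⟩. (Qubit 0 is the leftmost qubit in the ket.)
0.8432|000⟩ + (-0.3112 - 0.4383i)|100⟩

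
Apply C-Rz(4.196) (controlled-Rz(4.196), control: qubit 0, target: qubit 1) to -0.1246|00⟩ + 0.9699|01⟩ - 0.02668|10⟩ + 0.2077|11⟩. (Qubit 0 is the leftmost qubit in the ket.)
-0.1246|00⟩ + 0.9699|01⟩ + (0.01342 + 0.02306i)|10⟩ + (-0.1045 + 0.1795i)|11⟩

C-Rz(4.196) leaves the control-|0⟩ kets |00⟩, |01⟩ unchanged and applies Rz(4.196) to qubit 1 on the control-|1⟩ pair (|10⟩, |11⟩).
Rz(4.196) = [[e^(−iθ/2), 0], [0, e^(iθ/2)]] with e^(±iθ/2) = cos(θ/2) ± i·sin(θ/2); θ = 4.196, cos(θ/2) ≈ -0.503119, sin(θ/2) ≈ 0.864217.
With a = amp(|10⟩) = -0.02668 and b = amp(|11⟩) = 0.2077:
new amp(|10⟩) = (-0.503119 - 0.864217i)·a = (0.01342 + 0.02306i)
new amp(|11⟩) = (-0.503119 + 0.864217i)·b = (-0.1045 + 0.1795i)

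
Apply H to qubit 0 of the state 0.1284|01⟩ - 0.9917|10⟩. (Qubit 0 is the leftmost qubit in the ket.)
-0.7012|00⟩ + 0.09079|01⟩ + 0.7012|10⟩ + 0.09079|11⟩

H on qubit 0 mixes each pair of kets that differ only in qubit 0: amplitudes (a, b) of (|…0…⟩, |…1…⟩) become ((a + b)/√2, (a − b)/√2). Kets absent from the input have amplitude 0.
(|00⟩, |10⟩): (a, b) = (0, -0.9917) → (-0.7012, 0.7012)
(|01⟩, |11⟩): (a, b) = (0.1284, 0) → (0.09079, 0.09079)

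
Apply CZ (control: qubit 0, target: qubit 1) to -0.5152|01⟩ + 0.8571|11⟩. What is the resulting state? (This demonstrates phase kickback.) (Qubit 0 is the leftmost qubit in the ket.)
-0.5152|01⟩ - 0.8571|11⟩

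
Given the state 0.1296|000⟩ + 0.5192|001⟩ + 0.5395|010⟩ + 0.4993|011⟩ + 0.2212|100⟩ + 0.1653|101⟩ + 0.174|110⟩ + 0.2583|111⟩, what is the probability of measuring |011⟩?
0.2493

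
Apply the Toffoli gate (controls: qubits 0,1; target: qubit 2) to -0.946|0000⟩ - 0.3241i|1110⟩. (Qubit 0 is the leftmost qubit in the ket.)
-0.946|0000⟩ - 0.3241i|1100⟩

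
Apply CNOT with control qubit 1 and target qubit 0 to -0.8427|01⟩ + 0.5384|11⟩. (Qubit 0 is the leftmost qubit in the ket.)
0.5384|01⟩ - 0.8427|11⟩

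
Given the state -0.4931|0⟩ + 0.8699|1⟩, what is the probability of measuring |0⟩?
0.2431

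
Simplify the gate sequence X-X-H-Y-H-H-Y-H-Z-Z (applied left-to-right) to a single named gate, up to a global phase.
I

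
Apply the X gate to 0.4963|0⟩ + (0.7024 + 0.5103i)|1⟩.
(0.7024 + 0.5103i)|0⟩ + 0.4963|1⟩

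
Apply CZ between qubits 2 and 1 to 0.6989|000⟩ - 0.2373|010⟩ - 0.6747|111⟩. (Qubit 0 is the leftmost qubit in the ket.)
0.6989|000⟩ - 0.2373|010⟩ + 0.6747|111⟩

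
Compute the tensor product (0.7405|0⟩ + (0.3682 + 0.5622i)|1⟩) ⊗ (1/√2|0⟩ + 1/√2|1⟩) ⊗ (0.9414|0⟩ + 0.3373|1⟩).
0.4929|000⟩ + 0.1766|001⟩ + 0.4929|010⟩ + 0.1766|011⟩ + (0.2451 + 0.3742i)|100⟩ + (0.08782 + 0.1341i)|101⟩ + (0.2451 + 0.3742i)|110⟩ + (0.08782 + 0.1341i)|111⟩

amp(|b₁b₂…⟩) = product of the factor amplitudes for bits b₁, b₂, …; only kets whose every factor amplitude is nonzero survive.
|000⟩: (0.7405)(1/√2)(0.9414) = 0.4929
|001⟩: (0.7405)(1/√2)(0.3373) = 0.1766
|010⟩: (0.7405)(1/√2)(0.9414) = 0.4929
|011⟩: (0.7405)(1/√2)(0.3373) = 0.1766
|100⟩: (0.3682 + 0.5622i)(1/√2)(0.9414) = (0.2451 + 0.3742i)
|101⟩: (0.3682 + 0.5622i)(1/√2)(0.3373) = (0.08782 + 0.1341i)
|110⟩: (0.3682 + 0.5622i)(1/√2)(0.9414) = (0.2451 + 0.3742i)
|111⟩: (0.3682 + 0.5622i)(1/√2)(0.3373) = (0.08782 + 0.1341i)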